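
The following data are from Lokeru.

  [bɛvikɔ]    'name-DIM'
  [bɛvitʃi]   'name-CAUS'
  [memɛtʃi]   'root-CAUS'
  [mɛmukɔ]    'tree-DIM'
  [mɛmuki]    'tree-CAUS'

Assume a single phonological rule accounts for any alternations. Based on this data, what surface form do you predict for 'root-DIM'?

[memɛkɔ]

The stem for 'name' ends in [k] in [bɛvikɔ] but [tʃ] in [bɛvitʃi].
But 'tree' keeps [k] in both environments ([mɛmukɔ], [mɛmuki]), so there is no rule changing /k/ to [tʃ] before the CAUS suffix.
The underlying segment must be /tʃ/; palato-alveolar /tʃ/ becomes [k] when no front vowel follows, yielding [k] there.
The one attested form of 'root', [memɛtʃi], shows underlying /memɛtʃ/. Applying the same rule when no front vowel follows gives [memɛkɔ].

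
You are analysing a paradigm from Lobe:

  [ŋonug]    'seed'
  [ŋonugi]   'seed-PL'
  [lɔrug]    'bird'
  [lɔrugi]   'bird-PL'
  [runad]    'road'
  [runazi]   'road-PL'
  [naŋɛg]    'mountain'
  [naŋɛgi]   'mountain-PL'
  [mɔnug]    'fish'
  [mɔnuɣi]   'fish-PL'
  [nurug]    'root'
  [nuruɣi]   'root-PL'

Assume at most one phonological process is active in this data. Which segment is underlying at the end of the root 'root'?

/ɣ/

'root' shows [g] ~ [ɣ] at the end of the stem ([nurug] vs [nuruɣi]).
If /g/ were underlying and a rule turned it into [ɣ] before the PL suffix, 'mountain' would also alternate; but it has [g] in both [naŋɛg] and [naŋɛgi].
Therefore /ɣ/ is basic and [g] is derived by word-final hardening (voiced fricatives become stops word-finally).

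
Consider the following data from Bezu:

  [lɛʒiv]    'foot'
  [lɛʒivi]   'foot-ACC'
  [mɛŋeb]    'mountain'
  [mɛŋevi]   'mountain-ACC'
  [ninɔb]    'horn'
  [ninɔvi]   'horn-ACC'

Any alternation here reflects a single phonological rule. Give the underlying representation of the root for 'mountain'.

/mɛŋeb/

The root 'mountain' surfaces as [mɛŋeb] and [mɛŋevi], with a stem-final [b] ~ [v] alternation.
If /v/ were underlying and a rule turned it into [b] in isolation, 'foot' would also alternate; but it has [v] in both [lɛʒiv] and [lɛʒivi].
The underlying segment must be /b/; voiced stops become fricatives between vowels, yielding [v] there.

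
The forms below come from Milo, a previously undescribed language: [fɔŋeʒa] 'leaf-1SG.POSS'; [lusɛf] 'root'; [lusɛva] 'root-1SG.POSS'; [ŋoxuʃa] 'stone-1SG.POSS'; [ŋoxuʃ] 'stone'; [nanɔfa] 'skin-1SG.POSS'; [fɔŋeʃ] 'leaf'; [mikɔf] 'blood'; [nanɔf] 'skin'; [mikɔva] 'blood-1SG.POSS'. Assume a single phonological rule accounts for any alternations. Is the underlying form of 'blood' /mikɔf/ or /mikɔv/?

'blood' shows [f] ~ [v] at the end of the stem ([mikɔf] vs [mikɔva]).
If /f/ were underlying and a rule turned it into [v] before the 1SG.POSS suffix, 'skin' would also alternate; but it has [f] in both [nanɔf] and [nanɔfa].
The alternation reflects word-final obstruent devoicing: voiced obstruents become voiceless word-finally. /v/ is underlying.

/mikɔv/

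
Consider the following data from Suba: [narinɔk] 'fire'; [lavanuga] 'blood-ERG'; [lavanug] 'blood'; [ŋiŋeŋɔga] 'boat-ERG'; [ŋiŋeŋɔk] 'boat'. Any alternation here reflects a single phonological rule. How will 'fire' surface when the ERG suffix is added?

The stem for 'boat' ends in [g] in [ŋiŋeŋɔga] but [k] in [ŋiŋeŋɔk].
But 'blood' keeps [g] in both environments ([lavanuga], [lavanug]), so there is no rule changing /g/ to [k] in isolation.
The alternation reflects intervocalic voicing: voiceless stops become voiced between vowels. /k/ is underlying.
From [narinɔk] the stem 'fire' is /narinɔk/; between vowels this yields [narinɔga].

[narinɔga]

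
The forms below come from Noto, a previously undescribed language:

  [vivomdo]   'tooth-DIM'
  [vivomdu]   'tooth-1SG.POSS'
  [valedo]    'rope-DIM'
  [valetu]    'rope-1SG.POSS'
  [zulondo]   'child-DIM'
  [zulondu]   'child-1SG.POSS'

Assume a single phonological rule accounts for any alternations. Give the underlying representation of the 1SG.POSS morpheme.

/-tu/

The 1SG.POSS morpheme has two allomorphs, [-du] and [-tu].
By contrast the DIM suffix keeps its initial [d] throughout — that segment must be underlying.
The 1SG.POSS suffix is therefore /-tu/ underlyingly, with post-nasal voicing: voiceless stops become voiced after a nasal.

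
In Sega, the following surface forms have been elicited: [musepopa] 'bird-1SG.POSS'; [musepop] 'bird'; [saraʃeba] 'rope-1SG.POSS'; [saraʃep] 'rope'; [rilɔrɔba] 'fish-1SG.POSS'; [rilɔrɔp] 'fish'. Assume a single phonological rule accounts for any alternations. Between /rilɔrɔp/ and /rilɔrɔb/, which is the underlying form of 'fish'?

/rilɔrɔb/

'fish' shows [b] ~ [p] at the end of the stem ([rilɔrɔba] vs [rilɔrɔp]).
But 'bird' keeps [p] in both environments ([musepopa], [musepop]), so there is no rule changing /p/ to [b] before the 1SG.POSS suffix.
Therefore /b/ is basic and [p] is derived by word-final obstruent devoicing (voiced obstruents become voiceless word-finally).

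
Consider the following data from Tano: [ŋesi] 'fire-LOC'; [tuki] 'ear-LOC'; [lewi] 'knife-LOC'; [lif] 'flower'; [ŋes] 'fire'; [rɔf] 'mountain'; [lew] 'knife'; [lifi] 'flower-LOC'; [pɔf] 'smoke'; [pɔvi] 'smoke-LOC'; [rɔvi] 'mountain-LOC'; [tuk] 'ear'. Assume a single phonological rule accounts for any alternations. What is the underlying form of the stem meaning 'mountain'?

/rɔv/

The root 'mountain' surfaces as [rɔvi] and [rɔf], with a stem-final [v] ~ [f] alternation.
If /f/ were underlying and a rule turned it into [v] before the LOC suffix, 'flower' would also alternate; but it has [f] in both [lifi] and [lif].
The alternation reflects word-final obstruent devoicing: voiced obstruents become voiceless word-finally. /v/ is underlying.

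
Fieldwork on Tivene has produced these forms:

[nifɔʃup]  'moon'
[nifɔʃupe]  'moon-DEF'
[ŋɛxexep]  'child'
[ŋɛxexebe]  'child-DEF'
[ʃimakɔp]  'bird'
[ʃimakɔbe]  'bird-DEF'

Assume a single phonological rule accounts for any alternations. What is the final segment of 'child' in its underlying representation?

'child' shows [p] ~ [b] at the end of the stem ([ŋɛxexep] vs [ŋɛxexebe]).
The stem 'moon' ([nifɔʃup], [nifɔʃupe]) shows [p] unchanged in both environments, so [p] cannot be basic with [b] derived before the DEF suffix.
Therefore /b/ is basic and [p] is derived by word-final obstruent devoicing (voiced obstruents become voiceless word-finally).

/b/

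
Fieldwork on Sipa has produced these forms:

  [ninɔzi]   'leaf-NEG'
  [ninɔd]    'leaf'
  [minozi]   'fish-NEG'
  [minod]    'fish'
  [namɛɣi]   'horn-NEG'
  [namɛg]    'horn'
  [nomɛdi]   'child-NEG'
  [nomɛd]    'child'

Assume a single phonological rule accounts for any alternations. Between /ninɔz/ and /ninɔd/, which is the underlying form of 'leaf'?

/ninɔz/

'leaf' shows [z] ~ [d] at the end of the stem ([ninɔzi] vs [ninɔd]).
Compare 'child', with invariant [d] in [nomɛdi] and [nomɛd]: an analysis with underlying /d/ and a rule producing [z] before the NEG suffix would wrongly predict alternation here too.
The alternation reflects word-final hardening: voiced fricatives become stops word-finally. /z/ is underlying.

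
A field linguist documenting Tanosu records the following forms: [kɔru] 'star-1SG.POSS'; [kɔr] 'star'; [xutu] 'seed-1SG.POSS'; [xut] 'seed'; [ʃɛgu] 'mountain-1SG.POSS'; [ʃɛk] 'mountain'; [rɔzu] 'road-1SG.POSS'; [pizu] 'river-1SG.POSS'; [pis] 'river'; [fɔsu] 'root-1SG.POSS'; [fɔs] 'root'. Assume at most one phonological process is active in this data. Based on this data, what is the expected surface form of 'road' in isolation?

The root 'river' surfaces as [pizu] and [pis], with a stem-final [z] ~ [s] alternation.
But 'root' keeps [s] in both environments ([fɔsu], [fɔs]), so there is no rule changing /s/ to [z] before the 1SG.POSS suffix.
The underlying segment must be /z/; voiced obstruents become voiceless word-finally, yielding [s] there.
From [rɔzu] the stem 'road' is /rɔz/; word-finally this yields [rɔs].

[rɔs]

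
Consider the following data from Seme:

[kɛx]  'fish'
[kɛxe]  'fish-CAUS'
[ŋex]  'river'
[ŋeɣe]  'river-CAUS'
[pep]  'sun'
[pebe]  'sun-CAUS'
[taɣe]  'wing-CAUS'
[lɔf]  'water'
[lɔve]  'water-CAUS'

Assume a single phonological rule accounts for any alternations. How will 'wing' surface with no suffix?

[tax]

'river' shows [x] ~ [ɣ] at the end of the stem ([ŋex] vs [ŋeɣe]).
If /x/ were underlying and a rule turned it into [ɣ] before the CAUS suffix, 'fish' would also alternate; but it has [x] in both [kɛx] and [kɛxe].
Therefore /ɣ/ is basic and [x] is derived by word-final obstruent devoicing (voiced obstruents become voiceless word-finally).
From [taɣe] the stem 'wing' is /taɣ/; word-finally this yields [tax].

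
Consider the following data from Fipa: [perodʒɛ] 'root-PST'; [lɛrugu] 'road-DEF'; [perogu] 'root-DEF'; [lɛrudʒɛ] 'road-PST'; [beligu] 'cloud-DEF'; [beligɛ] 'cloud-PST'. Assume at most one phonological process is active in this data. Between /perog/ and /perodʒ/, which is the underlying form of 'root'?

/perodʒ/

'root' shows [dʒ] ~ [g] at the end of the stem ([perodʒɛ] vs [perogu]).
Compare 'cloud', with invariant [g] in [beligɛ] and [beligu]: an analysis with underlying /g/ and a rule producing [dʒ] before the PST suffix would wrongly predict alternation here too.
Therefore /dʒ/ is basic and [g] is derived by depalatalization (palato-alveolar /dʒ/ becomes [g] when no front vowel follows).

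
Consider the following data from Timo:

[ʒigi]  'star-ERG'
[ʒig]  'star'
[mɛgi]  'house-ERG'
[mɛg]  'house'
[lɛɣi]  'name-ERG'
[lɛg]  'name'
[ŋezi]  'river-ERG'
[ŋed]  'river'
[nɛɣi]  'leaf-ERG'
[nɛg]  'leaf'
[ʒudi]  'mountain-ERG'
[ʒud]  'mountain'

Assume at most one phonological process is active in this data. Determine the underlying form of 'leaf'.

/nɛɣ/

In [nɛɣi] and [nɛg] the final segment of 'leaf' alternates: [ɣ] ~ [g].
The stem 'house' ([mɛgi], [mɛg]) shows [g] unchanged in both environments, so [g] cannot be basic with [ɣ] derived before the ERG suffix.
Therefore /ɣ/ is basic and [g] is derived by word-final hardening (voiced fricatives become stops word-finally).
The underlying form of 'leaf' is therefore /nɛɣ/.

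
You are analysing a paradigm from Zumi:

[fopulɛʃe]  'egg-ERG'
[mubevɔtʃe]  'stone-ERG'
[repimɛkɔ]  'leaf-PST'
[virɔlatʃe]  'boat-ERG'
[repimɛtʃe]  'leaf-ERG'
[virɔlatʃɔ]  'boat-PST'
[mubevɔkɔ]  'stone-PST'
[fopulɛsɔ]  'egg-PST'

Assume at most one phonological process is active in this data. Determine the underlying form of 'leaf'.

/repimɛk/

The stem for 'leaf' ends in [k] in [repimɛkɔ] but [tʃ] in [repimɛtʃe].
The stem 'boat' ([virɔlatʃɔ], [virɔlatʃe]) shows [tʃ] unchanged in both environments, so [tʃ] cannot be basic with [k] derived before the PST suffix.
The alternation reflects palatalization before a front vowel: /k/ and /s/ become palato-alveolar [tʃ] and [ʃ] before a front vowel. /k/ is underlying.
Hence 'leaf' is /repimɛk/ underlyingly.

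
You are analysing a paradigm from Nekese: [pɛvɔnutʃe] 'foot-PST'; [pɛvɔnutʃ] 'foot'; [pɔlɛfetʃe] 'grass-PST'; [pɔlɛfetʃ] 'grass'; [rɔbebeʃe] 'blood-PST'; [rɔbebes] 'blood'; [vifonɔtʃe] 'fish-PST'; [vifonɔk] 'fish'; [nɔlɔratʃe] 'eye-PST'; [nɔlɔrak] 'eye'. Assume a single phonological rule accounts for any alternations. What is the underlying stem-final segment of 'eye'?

'eye' shows [tʃ] ~ [k] at the end of the stem ([nɔlɔratʃe] vs [nɔlɔrak]).
The stem 'foot' ([pɛvɔnutʃe], [pɛvɔnutʃ]) shows [tʃ] unchanged in both environments, so [tʃ] cannot be basic with [k] derived in isolation.
So /k/ is underlying, and a rule of palatalization before a front vowel — /k/ and /s/ become palato-alveolar [tʃ] and [ʃ] before a front vowel — gives [tʃ].

/k/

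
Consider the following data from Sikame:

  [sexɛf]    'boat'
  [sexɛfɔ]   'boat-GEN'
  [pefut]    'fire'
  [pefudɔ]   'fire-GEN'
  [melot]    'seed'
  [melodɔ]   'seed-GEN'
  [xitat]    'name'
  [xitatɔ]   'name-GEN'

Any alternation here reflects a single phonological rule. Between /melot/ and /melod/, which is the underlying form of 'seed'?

/melod/

In [melot] and [melodɔ] the final segment of 'seed' alternates: [t] ~ [d].
The stem 'name' ([xitat], [xitatɔ]) shows [t] unchanged in both environments, so [t] cannot be basic with [d] derived before the GEN suffix.
The alternation reflects word-final obstruent devoicing: voiced obstruents become voiceless word-finally. /d/ is underlying.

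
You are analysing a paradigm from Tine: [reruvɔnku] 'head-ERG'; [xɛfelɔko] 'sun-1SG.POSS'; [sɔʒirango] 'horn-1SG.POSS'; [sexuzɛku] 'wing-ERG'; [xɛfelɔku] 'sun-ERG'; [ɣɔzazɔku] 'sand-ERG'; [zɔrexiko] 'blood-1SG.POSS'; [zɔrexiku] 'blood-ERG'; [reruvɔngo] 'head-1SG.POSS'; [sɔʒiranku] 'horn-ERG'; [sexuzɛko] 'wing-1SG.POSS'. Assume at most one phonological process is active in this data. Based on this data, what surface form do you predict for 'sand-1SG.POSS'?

The 1SG.POSS morpheme has two allomorphs, [-go] and [-ko].
The ERG suffix, which begins with [k], is invariant after every stem; so [k] is not altered by any rule here.
So the underlying form is /-go/, and voiced stops become voiceless after a vowel.
After 'sand', which ends in a vowel, the suffix surfaces as [-ko], giving [ɣɔzazɔko].

[ɣɔzazɔko]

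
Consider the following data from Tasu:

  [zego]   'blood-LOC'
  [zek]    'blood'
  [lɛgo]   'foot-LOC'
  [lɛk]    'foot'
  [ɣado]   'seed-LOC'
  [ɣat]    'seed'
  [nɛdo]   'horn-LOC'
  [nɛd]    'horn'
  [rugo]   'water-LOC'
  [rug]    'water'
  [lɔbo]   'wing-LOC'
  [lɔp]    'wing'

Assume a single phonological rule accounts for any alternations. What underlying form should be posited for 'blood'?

The root 'blood' surfaces as [zego] and [zek], with a stem-final [g] ~ [k] alternation.
If /g/ were underlying and a rule turned it into [k] in isolation, 'water' would also alternate; but it has [g] in both [rugo] and [rug].
The underlying segment must be /k/; voiceless stops become voiced between vowels, yielding [g] there.
Hence 'blood' is /zek/ underlyingly.

/zek/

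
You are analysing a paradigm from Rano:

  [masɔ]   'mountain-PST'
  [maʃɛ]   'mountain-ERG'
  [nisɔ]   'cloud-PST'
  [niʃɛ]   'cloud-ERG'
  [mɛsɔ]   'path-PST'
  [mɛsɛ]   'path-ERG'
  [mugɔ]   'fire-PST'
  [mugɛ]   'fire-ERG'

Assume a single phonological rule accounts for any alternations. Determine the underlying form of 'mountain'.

In [masɔ] and [maʃɛ] the final segment of 'mountain' alternates: [s] ~ [ʃ].
Compare 'path', with invariant [s] in [mɛsɔ] and [mɛsɛ]: an analysis with underlying /s/ and a rule producing [ʃ] before the ERG suffix would wrongly predict alternation here too.
The underlying segment must be /ʃ/; palato-alveolar /ʃ/ becomes [s] when no front vowel follows, yielding [s] there.

/maʃ/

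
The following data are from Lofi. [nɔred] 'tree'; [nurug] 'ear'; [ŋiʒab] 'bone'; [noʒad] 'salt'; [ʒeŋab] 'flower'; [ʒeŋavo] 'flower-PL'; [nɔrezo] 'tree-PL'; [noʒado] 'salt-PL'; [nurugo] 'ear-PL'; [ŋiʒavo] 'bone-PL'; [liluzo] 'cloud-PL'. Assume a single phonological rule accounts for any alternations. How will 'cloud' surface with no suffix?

[lilud]

The stem for 'tree' ends in [d] in [nɔred] but [z] in [nɔrezo].
Compare 'salt', with invariant [d] in [noʒad] and [noʒado]: an analysis with underlying /d/ and a rule producing [z] before the PL suffix would wrongly predict alternation here too.
Therefore /z/ is basic and [d] is derived by word-final hardening (voiced fricatives become stops word-finally).
From [liluzo] the stem 'cloud' is /liluz/; word-finally this yields [lilud].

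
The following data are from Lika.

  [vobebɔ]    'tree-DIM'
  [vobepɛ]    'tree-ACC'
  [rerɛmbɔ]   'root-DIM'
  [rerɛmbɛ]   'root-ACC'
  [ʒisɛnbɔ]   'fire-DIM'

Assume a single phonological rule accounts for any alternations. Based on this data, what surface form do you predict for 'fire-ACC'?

The ACC morpheme has two allomorphs, [-bɛ] and [-pɛ].
By contrast the DIM suffix keeps its initial [b] throughout — that segment must be underlying.
So the underlying form is /-pɛ/, and voiceless stops become voiced after a nasal.
After 'fire', which ends in a nasal, the suffix surfaces as [-bɛ], giving [ʒisɛnbɛ].

[ʒisɛnbɛ]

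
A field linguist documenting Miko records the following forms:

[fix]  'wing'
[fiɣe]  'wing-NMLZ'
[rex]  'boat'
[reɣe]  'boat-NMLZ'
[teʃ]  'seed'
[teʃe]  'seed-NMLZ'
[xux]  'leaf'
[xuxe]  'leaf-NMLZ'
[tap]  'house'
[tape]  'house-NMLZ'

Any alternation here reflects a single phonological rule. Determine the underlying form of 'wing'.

The stem for 'wing' ends in [x] in [fix] but [ɣ] in [fiɣe].
But 'leaf' keeps [x] in both environments ([xux], [xuxe]), so there is no rule changing /x/ to [ɣ] before the NMLZ suffix.
Therefore /ɣ/ is basic and [x] is derived by word-final obstruent devoicing (voiced obstruents become voiceless word-finally).
So 'wing' = /fiɣ/.

/fiɣ/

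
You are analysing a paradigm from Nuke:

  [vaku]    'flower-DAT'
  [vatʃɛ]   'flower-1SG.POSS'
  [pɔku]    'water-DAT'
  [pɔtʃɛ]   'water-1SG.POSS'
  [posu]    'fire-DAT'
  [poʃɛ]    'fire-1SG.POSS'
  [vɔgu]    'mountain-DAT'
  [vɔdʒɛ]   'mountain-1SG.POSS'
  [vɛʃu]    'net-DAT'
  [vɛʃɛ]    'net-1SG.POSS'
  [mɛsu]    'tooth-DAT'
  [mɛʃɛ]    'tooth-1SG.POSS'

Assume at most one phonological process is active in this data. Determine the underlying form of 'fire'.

In [posu] and [poʃɛ] the final segment of 'fire' alternates: [s] ~ [ʃ].
Compare 'net', with invariant [ʃ] in [vɛʃu] and [vɛʃɛ]: an analysis with underlying /ʃ/ and a rule producing [s] before the DAT suffix would wrongly predict alternation here too.
The underlying segment must be /s/; /k/, /g/ and /s/ become palato-alveolar [tʃ], [dʒ] and [ʃ] before a front vowel, yielding [ʃ] there.

/pos/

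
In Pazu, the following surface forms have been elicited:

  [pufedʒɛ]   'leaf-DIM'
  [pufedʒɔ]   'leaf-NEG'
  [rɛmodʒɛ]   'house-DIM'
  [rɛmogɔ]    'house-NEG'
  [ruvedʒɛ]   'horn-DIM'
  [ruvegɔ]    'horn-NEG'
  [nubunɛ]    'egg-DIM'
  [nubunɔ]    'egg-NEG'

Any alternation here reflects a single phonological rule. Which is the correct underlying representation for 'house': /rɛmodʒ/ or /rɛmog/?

In [rɛmodʒɛ] and [rɛmogɔ] the final segment of 'house' alternates: [dʒ] ~ [g].
If /dʒ/ were underlying and a rule turned it into [g] before the NEG suffix, 'leaf' would also alternate; but it has [dʒ] in both [pufedʒɛ] and [pufedʒɔ].
The underlying segment must be /g/; /g/ becomes palato-alveolar [dʒ] before a front vowel, yielding [dʒ] there.

/rɛmog/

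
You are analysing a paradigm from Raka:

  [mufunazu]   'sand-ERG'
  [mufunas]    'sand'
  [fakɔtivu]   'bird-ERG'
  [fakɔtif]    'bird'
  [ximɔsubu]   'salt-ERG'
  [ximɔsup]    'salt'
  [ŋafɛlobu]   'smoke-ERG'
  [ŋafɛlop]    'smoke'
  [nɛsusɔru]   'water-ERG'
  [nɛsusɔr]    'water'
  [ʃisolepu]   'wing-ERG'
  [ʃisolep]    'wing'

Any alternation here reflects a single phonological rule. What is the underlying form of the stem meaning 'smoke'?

The stem for 'smoke' ends in [b] in [ŋafɛlobu] but [p] in [ŋafɛlop].
If /p/ were underlying and a rule turned it into [b] before the ERG suffix, 'wing' would also alternate; but it has [p] in both [ʃisolepu] and [ʃisolep].
So /b/ is underlying, and a rule of word-final obstruent devoicing — voiced obstruents become voiceless word-finally — gives [p].

/ŋafɛlob/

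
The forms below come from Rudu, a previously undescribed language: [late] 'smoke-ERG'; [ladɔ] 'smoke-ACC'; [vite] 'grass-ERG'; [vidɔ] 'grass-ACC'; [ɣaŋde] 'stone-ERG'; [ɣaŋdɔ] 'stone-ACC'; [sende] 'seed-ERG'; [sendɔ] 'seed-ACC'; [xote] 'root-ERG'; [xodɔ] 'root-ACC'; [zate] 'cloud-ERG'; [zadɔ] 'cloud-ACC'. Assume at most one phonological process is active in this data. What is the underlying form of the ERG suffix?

/-te/

The ERG morpheme has two allomorphs, [-de] and [-te].
The ACC suffix, which begins with [d], is invariant after every stem; so [d] is not altered by any rule here.
So the underlying form is /-te/, and voiceless stops become voiced after a nasal.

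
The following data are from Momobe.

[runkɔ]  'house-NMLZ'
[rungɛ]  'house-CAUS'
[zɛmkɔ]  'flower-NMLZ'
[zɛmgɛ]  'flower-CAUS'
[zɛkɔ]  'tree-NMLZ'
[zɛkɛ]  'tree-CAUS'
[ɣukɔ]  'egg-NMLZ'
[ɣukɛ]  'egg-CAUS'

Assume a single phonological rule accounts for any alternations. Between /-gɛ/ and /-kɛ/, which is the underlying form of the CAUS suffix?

The CAUS suffix surfaces as [-gɛ] and [-kɛ], depending on the final segment of the stem.
By contrast the NMLZ suffix keeps its initial [k] throughout — that segment must be underlying.
The CAUS suffix is therefore /-gɛ/ underlyingly, with post-vocalic devoicing: voiced stops become voiceless after a vowel.

/-gɛ/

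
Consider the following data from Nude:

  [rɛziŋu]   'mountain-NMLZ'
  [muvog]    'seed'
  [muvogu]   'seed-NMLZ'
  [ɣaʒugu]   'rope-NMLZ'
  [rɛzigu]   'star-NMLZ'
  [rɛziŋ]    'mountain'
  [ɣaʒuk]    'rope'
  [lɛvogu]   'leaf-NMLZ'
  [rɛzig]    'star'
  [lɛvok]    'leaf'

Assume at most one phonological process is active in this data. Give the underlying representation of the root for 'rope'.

The stem for 'rope' ends in [g] in [ɣaʒugu] but [k] in [ɣaʒuk].
The stem 'star' ([rɛzigu], [rɛzig]) shows [g] unchanged in both environments, so [g] cannot be basic with [k] derived in isolation.
Therefore /k/ is basic and [g] is derived by intervocalic voicing (voiceless stops become voiced between vowels).
The underlying form of 'rope' is therefore /ɣaʒuk/.

/ɣaʒuk/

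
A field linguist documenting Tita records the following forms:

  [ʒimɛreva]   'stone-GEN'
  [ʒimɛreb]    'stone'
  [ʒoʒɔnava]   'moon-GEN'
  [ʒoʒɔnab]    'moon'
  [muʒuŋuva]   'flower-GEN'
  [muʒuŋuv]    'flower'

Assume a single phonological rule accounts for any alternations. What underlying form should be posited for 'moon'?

/ʒoʒɔnab/

The root 'moon' surfaces as [ʒoʒɔnava] and [ʒoʒɔnab], with a stem-final [v] ~ [b] alternation.
But 'flower' keeps [v] in both environments ([muʒuŋuva], [muʒuŋuv]), so there is no rule changing /v/ to [b] in isolation.
Therefore /b/ is basic and [v] is derived by intervocalic spirantization (voiced stops become fricatives between vowels).
Hence 'moon' is /ʒoʒɔnab/ underlyingly.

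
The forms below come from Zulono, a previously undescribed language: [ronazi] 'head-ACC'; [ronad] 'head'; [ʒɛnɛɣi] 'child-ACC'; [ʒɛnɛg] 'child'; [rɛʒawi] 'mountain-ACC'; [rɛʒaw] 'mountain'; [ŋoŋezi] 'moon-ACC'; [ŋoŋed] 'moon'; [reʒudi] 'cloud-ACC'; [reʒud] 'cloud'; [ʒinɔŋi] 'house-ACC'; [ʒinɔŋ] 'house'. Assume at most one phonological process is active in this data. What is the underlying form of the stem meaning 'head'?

/ronaz/

The root 'head' surfaces as [ronazi] and [ronad], with a stem-final [z] ~ [d] alternation.
The stem 'cloud' ([reʒudi], [reʒud]) shows [d] unchanged in both environments, so [d] cannot be basic with [z] derived before the ACC suffix.
The underlying segment must be /z/; voiced fricatives become stops word-finally, yielding [d] there.
The underlying form of 'head' is therefore /ronaz/.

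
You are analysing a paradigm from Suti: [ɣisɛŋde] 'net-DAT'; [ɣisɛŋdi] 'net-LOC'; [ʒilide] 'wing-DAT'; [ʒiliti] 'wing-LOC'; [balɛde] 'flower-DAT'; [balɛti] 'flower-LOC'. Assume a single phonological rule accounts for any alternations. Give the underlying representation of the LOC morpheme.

/-ti/

The LOC suffix surfaces as [-di] and [-ti], depending on the final segment of the stem.
By contrast the DAT suffix keeps its initial [d] throughout — that segment must be underlying.
So the underlying form is /-ti/, and voiceless stops become voiced after a nasal.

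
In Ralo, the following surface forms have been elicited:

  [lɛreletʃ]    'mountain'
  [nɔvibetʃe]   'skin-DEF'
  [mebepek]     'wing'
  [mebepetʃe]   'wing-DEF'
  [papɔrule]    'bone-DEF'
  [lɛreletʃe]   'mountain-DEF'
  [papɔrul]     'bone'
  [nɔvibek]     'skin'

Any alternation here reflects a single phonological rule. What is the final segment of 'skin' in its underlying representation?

'skin' shows [k] ~ [tʃ] at the end of the stem ([nɔvibek] vs [nɔvibetʃe]).
The stem 'mountain' ([lɛreletʃ], [lɛreletʃe]) shows [tʃ] unchanged in both environments, so [tʃ] cannot be basic with [k] derived in isolation.
The alternation reflects palatalization before a front vowel: /k/ becomes palato-alveolar [tʃ] before a front vowel. /k/ is underlying.

/k/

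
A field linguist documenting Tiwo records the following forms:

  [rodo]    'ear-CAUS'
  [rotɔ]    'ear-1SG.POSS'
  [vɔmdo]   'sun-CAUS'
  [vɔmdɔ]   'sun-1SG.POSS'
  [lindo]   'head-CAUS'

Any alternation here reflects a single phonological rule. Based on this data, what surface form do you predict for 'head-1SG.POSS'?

The 1SG.POSS morpheme has two allomorphs, [-dɔ] and [-tɔ].
By contrast the CAUS suffix keeps its initial [d] throughout — that segment must be underlying.
So the underlying form is /-tɔ/, and voiceless stops become voiced after a nasal.
After 'head', which ends in a nasal, the suffix surfaces as [-dɔ], giving [lindɔ].

[lindɔ]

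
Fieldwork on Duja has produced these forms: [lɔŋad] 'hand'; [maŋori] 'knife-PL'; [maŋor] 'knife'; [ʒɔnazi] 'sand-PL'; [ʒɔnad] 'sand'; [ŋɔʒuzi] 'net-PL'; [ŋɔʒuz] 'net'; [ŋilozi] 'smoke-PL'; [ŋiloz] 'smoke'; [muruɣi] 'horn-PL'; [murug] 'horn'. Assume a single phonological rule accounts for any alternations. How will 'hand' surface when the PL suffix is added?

'sand' shows [z] ~ [d] at the end of the stem ([ʒɔnazi] vs [ʒɔnad]).
Compare 'smoke', with invariant [z] in [ŋilozi] and [ŋiloz]: an analysis with underlying /z/ and a rule producing [d] in isolation would wrongly predict alternation here too.
The underlying segment must be /d/; voiced stops become fricatives between vowels, yielding [z] there.
The one attested form of 'hand', [lɔŋad], shows underlying /lɔŋad/. Applying the same rule between vowels gives [lɔŋazi].

[lɔŋazi]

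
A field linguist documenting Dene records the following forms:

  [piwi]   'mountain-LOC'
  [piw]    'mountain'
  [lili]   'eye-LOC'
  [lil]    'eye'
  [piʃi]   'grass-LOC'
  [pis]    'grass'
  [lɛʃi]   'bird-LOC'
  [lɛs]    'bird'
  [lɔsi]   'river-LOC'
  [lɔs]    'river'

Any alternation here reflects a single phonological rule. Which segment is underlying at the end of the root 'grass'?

'grass' shows [ʃ] ~ [s] at the end of the stem ([piʃi] vs [pis]).
Compare 'river', with invariant [s] in [lɔsi] and [lɔs]: an analysis with underlying /s/ and a rule producing [ʃ] before the LOC suffix would wrongly predict alternation here too.
Therefore /ʃ/ is basic and [s] is derived by depalatalization (palato-alveolar /ʃ/ becomes [s] when no front vowel follows).

/ʃ/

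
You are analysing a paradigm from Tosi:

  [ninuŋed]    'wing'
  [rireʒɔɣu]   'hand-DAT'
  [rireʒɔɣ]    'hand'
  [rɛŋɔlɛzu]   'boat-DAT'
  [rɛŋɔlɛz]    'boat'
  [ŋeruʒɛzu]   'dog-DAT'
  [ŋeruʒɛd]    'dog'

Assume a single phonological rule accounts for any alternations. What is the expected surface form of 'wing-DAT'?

The stem for 'dog' ends in [z] in [ŋeruʒɛzu] but [d] in [ŋeruʒɛd].
The stem 'boat' ([rɛŋɔlɛzu], [rɛŋɔlɛz]) shows [z] unchanged in both environments, so [z] cannot be basic with [d] derived in isolation.
The underlying segment must be /d/; voiced stops become fricatives between vowels, yielding [z] there.
From [ninuŋed] the stem 'wing' is /ninuŋed/; between vowels this yields [ninuŋezu].

[ninuŋezu]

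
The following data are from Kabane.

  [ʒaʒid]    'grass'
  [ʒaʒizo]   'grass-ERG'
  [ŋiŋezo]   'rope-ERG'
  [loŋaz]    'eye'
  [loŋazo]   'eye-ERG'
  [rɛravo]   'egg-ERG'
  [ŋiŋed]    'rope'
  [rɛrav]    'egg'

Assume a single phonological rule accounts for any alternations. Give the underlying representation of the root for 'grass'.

'grass' shows [z] ~ [d] at the end of the stem ([ʒaʒizo] vs [ʒaʒid]).
Compare 'eye', with invariant [z] in [loŋazo] and [loŋaz]: an analysis with underlying /z/ and a rule producing [d] in isolation would wrongly predict alternation here too.
Therefore /d/ is basic and [z] is derived by intervocalic spirantization (voiced stops become fricatives between vowels).
The underlying form of 'grass' is therefore /ʒaʒid/.

/ʒaʒid/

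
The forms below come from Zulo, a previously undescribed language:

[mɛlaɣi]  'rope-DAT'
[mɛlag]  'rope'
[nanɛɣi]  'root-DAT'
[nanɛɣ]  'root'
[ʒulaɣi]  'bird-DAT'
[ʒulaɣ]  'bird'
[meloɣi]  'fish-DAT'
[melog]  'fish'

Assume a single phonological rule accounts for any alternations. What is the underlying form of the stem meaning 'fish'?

'fish' shows [ɣ] ~ [g] at the end of the stem ([meloɣi] vs [melog]).
If /ɣ/ were underlying and a rule turned it into [g] in isolation, 'bird' would also alternate; but it has [ɣ] in both [ʒulaɣi] and [ʒulaɣ].
The underlying segment must be /g/; voiced stops become fricatives between vowels, yielding [ɣ] there.
Hence 'fish' is /melog/ underlyingly.

/melog/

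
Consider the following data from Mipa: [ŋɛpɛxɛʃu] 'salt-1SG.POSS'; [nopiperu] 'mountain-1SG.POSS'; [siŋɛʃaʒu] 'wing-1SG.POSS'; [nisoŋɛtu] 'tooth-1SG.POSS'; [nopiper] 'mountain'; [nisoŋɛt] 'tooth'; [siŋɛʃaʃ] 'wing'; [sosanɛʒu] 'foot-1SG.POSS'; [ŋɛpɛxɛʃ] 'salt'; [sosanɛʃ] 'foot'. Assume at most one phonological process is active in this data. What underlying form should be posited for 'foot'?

/sosanɛʒ/

In [sosanɛʒu] and [sosanɛʃ] the final segment of 'foot' alternates: [ʒ] ~ [ʃ].
But 'salt' keeps [ʃ] in both environments ([ŋɛpɛxɛʃu], [ŋɛpɛxɛʃ]), so there is no rule changing /ʃ/ to [ʒ] before the 1SG.POSS suffix.
So /ʒ/ is underlying, and a rule of word-final obstruent devoicing — voiced obstruents become voiceless word-finally — gives [ʃ].
So 'foot' = /sosanɛʒ/.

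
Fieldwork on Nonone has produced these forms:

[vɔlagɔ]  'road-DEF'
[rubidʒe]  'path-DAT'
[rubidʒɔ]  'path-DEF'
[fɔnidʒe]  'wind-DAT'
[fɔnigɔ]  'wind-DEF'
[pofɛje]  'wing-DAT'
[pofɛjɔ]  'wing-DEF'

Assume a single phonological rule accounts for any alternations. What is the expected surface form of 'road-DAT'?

The root 'wind' surfaces as [fɔnidʒe] and [fɔnigɔ], with a stem-final [dʒ] ~ [g] alternation.
If /dʒ/ were underlying and a rule turned it into [g] before the DEF suffix, 'path' would also alternate; but it has [dʒ] in both [rubidʒe] and [rubidʒɔ].
The underlying segment must be /g/; /g/ becomes palato-alveolar [dʒ] before a front vowel, yielding [dʒ] there.
The one attested form of 'road', [vɔlagɔ], shows underlying /vɔlag/. Applying the same rule before a front vowel gives [vɔladʒe].

[vɔladʒe]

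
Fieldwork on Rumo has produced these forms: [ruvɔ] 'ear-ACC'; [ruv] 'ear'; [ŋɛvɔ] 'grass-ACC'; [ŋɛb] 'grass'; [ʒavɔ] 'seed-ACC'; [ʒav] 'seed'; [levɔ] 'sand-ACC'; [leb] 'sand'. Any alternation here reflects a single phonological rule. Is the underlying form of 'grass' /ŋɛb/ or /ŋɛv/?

'grass' shows [v] ~ [b] at the end of the stem ([ŋɛvɔ] vs [ŋɛb]).
If /v/ were underlying and a rule turned it into [b] in isolation, 'ear' would also alternate; but it has [v] in both [ruvɔ] and [ruv].
The underlying segment must be /b/; voiced stops become fricatives between vowels, yielding [v] there.

/ŋɛb/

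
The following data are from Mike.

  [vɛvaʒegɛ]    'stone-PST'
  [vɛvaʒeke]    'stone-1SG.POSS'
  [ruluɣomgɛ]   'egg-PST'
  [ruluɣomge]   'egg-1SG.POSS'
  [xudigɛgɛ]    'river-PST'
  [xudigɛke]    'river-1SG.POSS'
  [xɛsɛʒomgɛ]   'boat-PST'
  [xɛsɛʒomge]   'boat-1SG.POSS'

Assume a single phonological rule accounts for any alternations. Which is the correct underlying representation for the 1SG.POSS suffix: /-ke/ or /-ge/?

The 1SG.POSS morpheme has two allomorphs, [-ge] and [-ke].
By contrast the PST suffix keeps its initial [g] throughout — that segment must be underlying.
So the underlying form is /-ke/, and voiceless stops become voiced after a nasal.

/-ke/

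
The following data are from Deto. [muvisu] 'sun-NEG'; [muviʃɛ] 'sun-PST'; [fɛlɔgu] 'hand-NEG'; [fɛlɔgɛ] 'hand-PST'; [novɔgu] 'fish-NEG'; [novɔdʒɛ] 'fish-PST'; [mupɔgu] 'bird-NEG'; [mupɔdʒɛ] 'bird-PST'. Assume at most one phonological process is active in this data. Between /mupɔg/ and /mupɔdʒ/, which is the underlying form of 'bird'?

/mupɔdʒ/

In [mupɔgu] and [mupɔdʒɛ] the final segment of 'bird' alternates: [g] ~ [dʒ].
But 'hand' keeps [g] in both environments ([fɛlɔgu], [fɛlɔgɛ]), so there is no rule changing /g/ to [dʒ] before the PST suffix.
So /dʒ/ is underlying, and a rule of depalatalization — palato-alveolar /dʒ/ and /ʃ/ become [g] and [s] when no front vowel follows — gives [g].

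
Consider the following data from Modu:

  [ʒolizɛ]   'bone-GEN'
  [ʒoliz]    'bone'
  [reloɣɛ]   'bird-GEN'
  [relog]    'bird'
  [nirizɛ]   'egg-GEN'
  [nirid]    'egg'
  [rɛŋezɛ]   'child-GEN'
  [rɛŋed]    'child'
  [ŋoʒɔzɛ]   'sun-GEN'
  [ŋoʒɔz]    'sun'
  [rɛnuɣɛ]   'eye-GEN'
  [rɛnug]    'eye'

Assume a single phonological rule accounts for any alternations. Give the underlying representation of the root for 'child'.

/rɛŋed/

In [rɛŋezɛ] and [rɛŋed] the final segment of 'child' alternates: [z] ~ [d].
Compare 'sun', with invariant [z] in [ŋoʒɔzɛ] and [ŋoʒɔz]: an analysis with underlying /z/ and a rule producing [d] in isolation would wrongly predict alternation here too.
Therefore /d/ is basic and [z] is derived by intervocalic spirantization (voiced stops become fricatives between vowels).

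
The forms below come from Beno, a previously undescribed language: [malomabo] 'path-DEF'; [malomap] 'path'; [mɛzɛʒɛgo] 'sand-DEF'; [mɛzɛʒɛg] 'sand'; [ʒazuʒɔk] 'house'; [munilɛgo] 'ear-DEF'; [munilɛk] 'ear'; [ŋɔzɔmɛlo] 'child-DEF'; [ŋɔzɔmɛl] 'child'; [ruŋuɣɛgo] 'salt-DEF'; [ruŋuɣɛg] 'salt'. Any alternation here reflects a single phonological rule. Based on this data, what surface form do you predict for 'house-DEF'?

[ʒazuʒɔgo]

In [munilɛgo] and [munilɛk] the final segment of 'ear' alternates: [g] ~ [k].
Compare 'sand', with invariant [g] in [mɛzɛʒɛgo] and [mɛzɛʒɛg]: an analysis with underlying /g/ and a rule producing [k] in isolation would wrongly predict alternation here too.
The alternation reflects intervocalic voicing: voiceless stops become voiced between vowels. /k/ is underlying.
From [ʒazuʒɔk] the stem 'house' is /ʒazuʒɔk/; between vowels this yields [ʒazuʒɔgo].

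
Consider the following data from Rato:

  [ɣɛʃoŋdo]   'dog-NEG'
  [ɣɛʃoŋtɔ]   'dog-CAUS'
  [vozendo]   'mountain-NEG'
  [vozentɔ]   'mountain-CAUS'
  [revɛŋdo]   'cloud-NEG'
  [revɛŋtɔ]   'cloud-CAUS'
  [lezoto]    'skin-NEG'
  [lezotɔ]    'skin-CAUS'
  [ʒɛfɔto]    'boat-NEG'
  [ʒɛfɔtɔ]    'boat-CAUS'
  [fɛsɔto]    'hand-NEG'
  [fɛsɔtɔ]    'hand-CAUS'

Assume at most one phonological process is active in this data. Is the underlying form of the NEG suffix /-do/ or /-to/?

The NEG morpheme has two allomorphs, [-do] and [-to].
The CAUS suffix, which begins with [t], is invariant after every stem; so [t] is not altered by any rule here.
So the underlying form is /-do/, and voiced stops become voiceless after a vowel.

/-do/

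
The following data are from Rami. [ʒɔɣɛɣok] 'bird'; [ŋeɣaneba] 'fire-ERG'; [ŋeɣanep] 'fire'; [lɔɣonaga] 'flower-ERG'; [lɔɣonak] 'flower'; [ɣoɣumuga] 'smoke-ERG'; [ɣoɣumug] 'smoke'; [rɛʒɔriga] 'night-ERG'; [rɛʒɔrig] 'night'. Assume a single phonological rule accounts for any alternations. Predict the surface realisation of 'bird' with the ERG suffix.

[ʒɔɣɛɣoga]

The root 'flower' surfaces as [lɔɣonaga] and [lɔɣonak], with a stem-final [g] ~ [k] alternation.
The stem 'smoke' ([ɣoɣumuga], [ɣoɣumug]) shows [g] unchanged in both environments, so [g] cannot be basic with [k] derived in isolation.
So /k/ is underlying, and a rule of intervocalic voicing — voiceless stops become voiced between vowels — gives [g].
From [ʒɔɣɛɣok] the stem 'bird' is /ʒɔɣɛɣok/; between vowels this yields [ʒɔɣɛɣoga].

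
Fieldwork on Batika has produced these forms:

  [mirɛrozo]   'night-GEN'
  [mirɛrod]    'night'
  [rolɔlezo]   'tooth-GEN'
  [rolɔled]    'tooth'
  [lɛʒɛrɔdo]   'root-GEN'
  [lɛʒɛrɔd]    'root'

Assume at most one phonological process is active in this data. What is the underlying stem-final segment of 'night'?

/z/

In [mirɛrozo] and [mirɛrod] the final segment of 'night' alternates: [z] ~ [d].
The stem 'root' ([lɛʒɛrɔdo], [lɛʒɛrɔd]) shows [d] unchanged in both environments, so [d] cannot be basic with [z] derived before the GEN suffix.
So /z/ is underlying, and a rule of word-final hardening — voiced fricatives become stops word-finally — gives [d].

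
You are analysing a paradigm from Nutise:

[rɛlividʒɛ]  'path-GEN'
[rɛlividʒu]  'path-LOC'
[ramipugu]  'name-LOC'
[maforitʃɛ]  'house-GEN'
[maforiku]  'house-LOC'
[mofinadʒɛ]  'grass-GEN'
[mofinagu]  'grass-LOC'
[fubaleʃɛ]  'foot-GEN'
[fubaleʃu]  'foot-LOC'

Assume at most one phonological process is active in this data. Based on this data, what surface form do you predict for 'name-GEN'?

The stem for 'grass' ends in [dʒ] in [mofinadʒɛ] but [g] in [mofinagu].
If /dʒ/ were underlying and a rule turned it into [g] before the LOC suffix, 'path' would also alternate; but it has [dʒ] in both [rɛlividʒɛ] and [rɛlividʒu].
Therefore /g/ is basic and [dʒ] is derived by palatalization before a front vowel (/k/ and /g/ become palato-alveolar [tʃ] and [dʒ] before a front vowel).
From [ramipugu] the stem 'name' is /ramipug/; before a front vowel this yields [ramipudʒɛ].

[ramipudʒɛ]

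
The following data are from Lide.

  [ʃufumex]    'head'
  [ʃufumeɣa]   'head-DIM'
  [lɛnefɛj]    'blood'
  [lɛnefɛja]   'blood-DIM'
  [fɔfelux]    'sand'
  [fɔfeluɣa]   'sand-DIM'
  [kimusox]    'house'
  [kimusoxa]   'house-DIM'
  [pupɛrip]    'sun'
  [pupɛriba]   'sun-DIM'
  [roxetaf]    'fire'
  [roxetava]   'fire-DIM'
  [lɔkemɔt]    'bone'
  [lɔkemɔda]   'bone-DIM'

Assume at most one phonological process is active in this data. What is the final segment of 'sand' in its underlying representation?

/ɣ/

The stem for 'sand' ends in [x] in [fɔfelux] but [ɣ] in [fɔfeluɣa].
The stem 'house' ([kimusox], [kimusoxa]) shows [x] unchanged in both environments, so [x] cannot be basic with [ɣ] derived before the DIM suffix.
The underlying segment must be /ɣ/; voiced obstruents become voiceless word-finally, yielding [x] there.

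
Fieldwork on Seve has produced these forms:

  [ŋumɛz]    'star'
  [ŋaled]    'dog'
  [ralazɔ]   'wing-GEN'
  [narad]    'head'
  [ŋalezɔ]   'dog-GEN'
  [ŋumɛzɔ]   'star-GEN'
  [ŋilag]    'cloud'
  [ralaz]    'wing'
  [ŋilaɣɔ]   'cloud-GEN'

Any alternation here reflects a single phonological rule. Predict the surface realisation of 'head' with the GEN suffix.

The stem for 'dog' ends in [z] in [ŋalezɔ] but [d] in [ŋaled].
Compare 'star', with invariant [z] in [ŋumɛzɔ] and [ŋumɛz]: an analysis with underlying /z/ and a rule producing [d] in isolation would wrongly predict alternation here too.
Therefore /d/ is basic and [z] is derived by intervocalic spirantization (voiced stops become fricatives between vowels).
The one attested form of 'head', [narad], shows underlying /narad/. Applying the same rule between vowels gives [narazɔ].

[narazɔ]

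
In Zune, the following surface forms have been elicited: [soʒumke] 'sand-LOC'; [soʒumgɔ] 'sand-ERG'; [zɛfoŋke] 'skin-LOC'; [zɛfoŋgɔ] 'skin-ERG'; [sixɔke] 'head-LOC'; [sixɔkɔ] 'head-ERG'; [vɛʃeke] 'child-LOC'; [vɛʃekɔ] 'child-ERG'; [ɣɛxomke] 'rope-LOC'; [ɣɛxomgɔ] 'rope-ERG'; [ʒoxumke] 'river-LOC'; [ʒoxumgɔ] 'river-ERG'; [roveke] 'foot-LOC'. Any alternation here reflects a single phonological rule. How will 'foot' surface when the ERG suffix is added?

The ERG morpheme has two allomorphs, [-gɔ] and [-kɔ].
The LOC suffix, which begins with [k], is invariant after every stem; so [k] is not altered by any rule here.
The ERG suffix is therefore /-gɔ/ underlyingly, with post-vocalic devoicing: voiced stops become voiceless after a vowel.
After 'foot', which ends in a vowel, the suffix surfaces as [-kɔ], giving [rovekɔ].

[rovekɔ]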